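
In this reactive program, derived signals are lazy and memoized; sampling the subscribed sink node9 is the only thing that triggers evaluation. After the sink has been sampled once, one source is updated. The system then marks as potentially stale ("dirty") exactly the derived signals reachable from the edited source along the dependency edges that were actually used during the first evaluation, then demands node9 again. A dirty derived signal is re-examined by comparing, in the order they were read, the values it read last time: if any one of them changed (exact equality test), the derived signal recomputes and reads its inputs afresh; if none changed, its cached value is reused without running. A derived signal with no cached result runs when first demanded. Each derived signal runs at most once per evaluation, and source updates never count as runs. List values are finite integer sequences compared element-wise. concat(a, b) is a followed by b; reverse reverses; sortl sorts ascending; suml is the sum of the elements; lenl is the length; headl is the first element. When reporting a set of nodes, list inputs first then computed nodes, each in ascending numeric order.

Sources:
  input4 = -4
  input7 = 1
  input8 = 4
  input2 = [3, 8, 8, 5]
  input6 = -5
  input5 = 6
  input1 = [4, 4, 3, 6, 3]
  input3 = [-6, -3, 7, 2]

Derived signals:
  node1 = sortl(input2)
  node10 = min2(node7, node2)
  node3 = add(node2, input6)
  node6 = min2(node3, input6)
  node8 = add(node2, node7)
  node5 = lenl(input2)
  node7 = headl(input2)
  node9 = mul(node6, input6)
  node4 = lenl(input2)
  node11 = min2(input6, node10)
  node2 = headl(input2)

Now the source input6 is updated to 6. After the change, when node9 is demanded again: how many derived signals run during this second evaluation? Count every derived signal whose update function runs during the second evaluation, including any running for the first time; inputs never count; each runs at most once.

3 derived signals run: node3, node6, node9.

First demand of the output computes:
  node2 = headl([3, 8, 8, 5]) = 3
  node3 = add(3, -5) = -2
  node6 = min2(-2, -5) = -5
  node9 = mul(-5, -5) = 25

After the edit, cleaning proceeds:
  node3: a read changed (input6 -5->6) — executes, giving 9.
  node6: a read changed (node3 -2->9; input6 -5->6) — executes, giving 6.
  node9: a read changed (node6 -5->6; input6 -5->6) — executes, giving 36.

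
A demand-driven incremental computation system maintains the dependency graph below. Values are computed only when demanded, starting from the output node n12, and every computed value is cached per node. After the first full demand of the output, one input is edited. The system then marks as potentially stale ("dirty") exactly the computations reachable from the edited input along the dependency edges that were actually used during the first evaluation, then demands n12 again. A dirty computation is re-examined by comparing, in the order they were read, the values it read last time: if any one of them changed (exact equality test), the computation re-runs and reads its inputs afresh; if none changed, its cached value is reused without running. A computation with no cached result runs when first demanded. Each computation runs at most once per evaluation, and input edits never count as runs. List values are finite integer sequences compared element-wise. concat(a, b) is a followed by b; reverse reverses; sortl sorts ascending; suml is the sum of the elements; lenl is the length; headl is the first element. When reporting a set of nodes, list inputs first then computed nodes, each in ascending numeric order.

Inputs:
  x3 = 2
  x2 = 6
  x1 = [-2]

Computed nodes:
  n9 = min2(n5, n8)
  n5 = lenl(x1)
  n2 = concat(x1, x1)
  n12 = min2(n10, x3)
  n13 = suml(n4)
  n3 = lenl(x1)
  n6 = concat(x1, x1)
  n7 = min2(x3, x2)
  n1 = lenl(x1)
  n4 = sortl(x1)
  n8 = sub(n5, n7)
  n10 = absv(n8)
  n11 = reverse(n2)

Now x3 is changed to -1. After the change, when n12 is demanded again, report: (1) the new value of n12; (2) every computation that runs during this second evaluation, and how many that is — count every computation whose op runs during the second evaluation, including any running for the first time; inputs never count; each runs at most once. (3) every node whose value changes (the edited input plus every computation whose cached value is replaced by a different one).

New value of n12: -1.
Computations that run: n7, n8, n10, n12 — 4 in total.
Values that change: x3, n7, n8, n10, n12.

First evaluation (everything demanded from the output):
  n5 = lenl([-2]) = 1
  n7 = min2(2, 6) = 2
  n8 = sub(1, 2) = -1
  n10 = absv(-1) = 1
  n12 = min2(1, 2) = 1

Propagation after the edit:
  n7: runs — x3 2->-1; result -1.
  n8: runs — n7 2->-1; result 2.
  n10: runs — n8 -1->2; result 2.
  n12: runs — n10 1->2; x3 2->-1; result -1.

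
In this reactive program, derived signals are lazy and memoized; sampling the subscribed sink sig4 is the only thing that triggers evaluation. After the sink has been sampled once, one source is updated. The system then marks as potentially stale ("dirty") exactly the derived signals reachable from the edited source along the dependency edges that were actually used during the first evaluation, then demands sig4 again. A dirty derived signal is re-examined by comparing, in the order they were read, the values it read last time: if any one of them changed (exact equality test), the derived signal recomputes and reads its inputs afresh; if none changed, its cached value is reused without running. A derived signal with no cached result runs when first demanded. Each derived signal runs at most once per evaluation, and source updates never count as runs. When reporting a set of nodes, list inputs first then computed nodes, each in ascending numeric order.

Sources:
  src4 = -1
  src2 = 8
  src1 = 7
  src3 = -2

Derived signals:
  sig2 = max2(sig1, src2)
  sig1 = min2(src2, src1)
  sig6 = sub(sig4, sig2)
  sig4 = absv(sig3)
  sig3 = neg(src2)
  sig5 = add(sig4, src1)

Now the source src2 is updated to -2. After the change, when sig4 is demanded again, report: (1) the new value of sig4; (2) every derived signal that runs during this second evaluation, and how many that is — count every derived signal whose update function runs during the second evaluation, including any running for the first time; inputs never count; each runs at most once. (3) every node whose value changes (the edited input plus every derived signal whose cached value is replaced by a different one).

Demanding sig4 again yields 2.
2 derived signals run: sig3, sig4.
The nodes whose values change: src2, sig3, sig4.

First demand of the output computes:
  sig3 = neg(8) = -8
  sig4 = absv(-8) = 8

After the edit, cleaning proceeds:
  sig3: a read changed (src2 8->-2) — executes, giving 2.
  sig4: a read changed (sig3 -8->2) — executes, giving 2.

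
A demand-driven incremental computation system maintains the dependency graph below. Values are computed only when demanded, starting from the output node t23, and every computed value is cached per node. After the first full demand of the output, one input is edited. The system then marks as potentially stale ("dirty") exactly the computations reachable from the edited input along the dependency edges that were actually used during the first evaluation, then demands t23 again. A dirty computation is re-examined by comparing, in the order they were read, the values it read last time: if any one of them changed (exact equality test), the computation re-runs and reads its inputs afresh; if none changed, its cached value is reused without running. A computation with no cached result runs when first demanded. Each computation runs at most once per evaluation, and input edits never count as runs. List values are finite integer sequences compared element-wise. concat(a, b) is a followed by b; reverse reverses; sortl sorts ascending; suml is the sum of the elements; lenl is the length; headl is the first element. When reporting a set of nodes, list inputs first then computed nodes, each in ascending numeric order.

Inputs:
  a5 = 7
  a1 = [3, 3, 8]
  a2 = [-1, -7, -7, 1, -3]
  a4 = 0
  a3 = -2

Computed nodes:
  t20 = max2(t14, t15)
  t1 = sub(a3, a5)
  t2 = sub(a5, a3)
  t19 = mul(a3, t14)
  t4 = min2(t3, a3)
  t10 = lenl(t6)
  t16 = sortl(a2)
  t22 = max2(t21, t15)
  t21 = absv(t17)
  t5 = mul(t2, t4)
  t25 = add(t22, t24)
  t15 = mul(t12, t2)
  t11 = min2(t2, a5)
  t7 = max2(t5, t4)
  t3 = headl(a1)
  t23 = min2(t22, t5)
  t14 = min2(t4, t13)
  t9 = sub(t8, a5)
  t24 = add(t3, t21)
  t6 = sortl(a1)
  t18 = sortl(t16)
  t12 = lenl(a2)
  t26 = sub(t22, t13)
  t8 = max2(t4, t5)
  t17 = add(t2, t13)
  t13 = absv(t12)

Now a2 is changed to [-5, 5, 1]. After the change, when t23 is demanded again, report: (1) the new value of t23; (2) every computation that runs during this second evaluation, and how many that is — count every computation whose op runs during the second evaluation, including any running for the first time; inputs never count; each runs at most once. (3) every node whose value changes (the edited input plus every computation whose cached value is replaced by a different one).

New value of t23: -18.
Computations that run: t12, t13, t15, t17, t21, t22, t23 — 7 in total.
Values that change: a2, t12, t13, t15, t17, t21, t22.

First evaluation (everything demanded from the output):
  t2 = sub(7, -2) = 9
  t3 = headl([3, 3, 8]) = 3
  t4 = min2(3, -2) = -2
  t5 = mul(9, -2) = -18
  t12 = lenl([-1, -7, -7, 1, -3]) = 5
  t13 = absv(5) = 5
  t15 = mul(5, 9) = 45
  t17 = add(9, 5) = 14
  t21 = absv(14) = 14
  t22 = max2(14, 45) = 45
  t23 = min2(45, -18) = -18

Propagation after the edit:
  t12: runs — a2 [-1, -7, -7, 1, -3]->[-5, 5, 1]; result 3.
  t13: runs — t12 5->3; result 3.
  t15: runs — t12 5->3; result 27.
  t17: runs — t13 5->3; result 12.
  t21: runs — t17 14->12; result 12.
  t22: runs — t21 14->12; t15 45->27; result 27.
  t23: runs — t22 45->27; result -18 (same value as before).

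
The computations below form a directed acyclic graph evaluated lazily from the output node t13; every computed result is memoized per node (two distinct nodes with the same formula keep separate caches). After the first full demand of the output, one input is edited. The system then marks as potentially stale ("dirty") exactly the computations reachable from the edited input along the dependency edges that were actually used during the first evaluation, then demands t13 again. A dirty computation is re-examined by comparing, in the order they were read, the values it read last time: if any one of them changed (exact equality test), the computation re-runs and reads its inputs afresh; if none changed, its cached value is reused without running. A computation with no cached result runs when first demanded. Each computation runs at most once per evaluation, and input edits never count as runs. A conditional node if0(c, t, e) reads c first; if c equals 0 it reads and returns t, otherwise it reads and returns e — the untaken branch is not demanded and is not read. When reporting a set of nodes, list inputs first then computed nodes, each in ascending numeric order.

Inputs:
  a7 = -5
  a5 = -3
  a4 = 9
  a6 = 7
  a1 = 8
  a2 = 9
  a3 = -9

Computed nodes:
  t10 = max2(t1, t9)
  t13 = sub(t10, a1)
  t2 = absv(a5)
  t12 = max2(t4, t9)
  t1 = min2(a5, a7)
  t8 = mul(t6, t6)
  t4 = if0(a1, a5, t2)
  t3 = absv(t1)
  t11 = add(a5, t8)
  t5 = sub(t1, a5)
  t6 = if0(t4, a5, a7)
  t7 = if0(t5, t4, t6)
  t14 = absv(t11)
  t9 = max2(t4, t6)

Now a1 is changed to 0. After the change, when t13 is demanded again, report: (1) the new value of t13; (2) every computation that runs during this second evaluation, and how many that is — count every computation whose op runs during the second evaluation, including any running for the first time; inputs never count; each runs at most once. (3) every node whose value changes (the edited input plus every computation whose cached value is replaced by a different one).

Demanding t13 again yields -3.
5 computations run: t4, t6, t9, t10, t13.
The nodes whose values change: a1, t4, t9, t10, t13.

First demand of the output computes:
  t1 = min2(-3, -5) = -5
  t2 = absv(-3) = 3
  t4 = if0(a1=8 -> else branch t2) = 3
  t6 = if0(t4=3 -> else branch a7) = -5
  t9 = max2(3, -5) = 3
  t10 = max2(-5, 3) = 3
  t13 = sub(3, 8) = -5

After the edit, cleaning proceeds:
  t4: a read changed (a1 8->0) — executes, giving -3.
  t6: a read changed (t4 3->-3) — executes, giving -5 — identical to its old value.
  t9: a read changed (t4 3->-3) — executes, giving -3.
  t10: a read changed (t9 3->-3) — executes, giving -3.
  t13: a read changed (t10 3->-3; a1 8->0) — executes, giving -3.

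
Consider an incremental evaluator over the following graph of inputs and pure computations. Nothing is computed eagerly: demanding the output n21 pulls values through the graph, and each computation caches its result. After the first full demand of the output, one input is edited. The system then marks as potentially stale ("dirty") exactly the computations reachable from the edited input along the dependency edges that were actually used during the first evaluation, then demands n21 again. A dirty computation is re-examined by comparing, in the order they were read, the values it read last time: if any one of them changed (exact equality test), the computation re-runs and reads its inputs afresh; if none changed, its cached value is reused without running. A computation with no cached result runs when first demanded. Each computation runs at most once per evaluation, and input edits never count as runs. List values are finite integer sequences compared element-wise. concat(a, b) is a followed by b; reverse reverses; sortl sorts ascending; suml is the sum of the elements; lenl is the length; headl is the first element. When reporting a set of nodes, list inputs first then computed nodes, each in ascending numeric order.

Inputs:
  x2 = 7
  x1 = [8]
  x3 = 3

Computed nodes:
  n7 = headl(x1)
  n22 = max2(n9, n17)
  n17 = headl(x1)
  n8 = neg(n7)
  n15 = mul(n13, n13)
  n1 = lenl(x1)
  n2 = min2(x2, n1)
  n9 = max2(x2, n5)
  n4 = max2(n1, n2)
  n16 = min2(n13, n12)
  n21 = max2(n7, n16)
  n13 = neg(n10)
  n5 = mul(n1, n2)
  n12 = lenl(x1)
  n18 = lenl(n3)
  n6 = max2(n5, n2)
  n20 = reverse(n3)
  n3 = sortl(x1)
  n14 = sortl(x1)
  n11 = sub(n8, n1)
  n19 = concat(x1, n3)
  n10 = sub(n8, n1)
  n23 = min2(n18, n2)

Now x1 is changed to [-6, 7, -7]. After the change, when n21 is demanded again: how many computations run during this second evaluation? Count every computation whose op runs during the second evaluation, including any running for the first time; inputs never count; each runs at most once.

Initial pass — values computed on the first demand:
  n1 = lenl([8]) = 1
  n7 = headl([8]) = 8
  n8 = neg(8) = -8
  n10 = sub(-8, 1) = -9
  n12 = lenl([8]) = 1
  n13 = neg(-9) = 9
  n16 = min2(9, 1) = 1
  n21 = max2(8, 1) = 8

Second demand — change propagation:
  n1: re-runs because x1 [8]->[-6, 7, -7]; new result 3.
  n7: re-runs because x1 [8]->[-6, 7, -7]; new result -6.
  n8: re-runs because n7 8->-6; new result 6.
  n10: re-runs because n8 -8->6; n1 1->3; new result 3.
  n12: re-runs because x1 [8]->[-6, 7, -7]; new result 3.
  n13: re-runs because n10 -9->3; new result -3.
  n16: re-runs because n13 9->-3; n12 1->3; new result -3.
  n21: re-runs because n7 8->-6; n16 1->-3; new result -3.

Run set: n1, n7, n8, n10, n12, n13, n16, n21 (8 run).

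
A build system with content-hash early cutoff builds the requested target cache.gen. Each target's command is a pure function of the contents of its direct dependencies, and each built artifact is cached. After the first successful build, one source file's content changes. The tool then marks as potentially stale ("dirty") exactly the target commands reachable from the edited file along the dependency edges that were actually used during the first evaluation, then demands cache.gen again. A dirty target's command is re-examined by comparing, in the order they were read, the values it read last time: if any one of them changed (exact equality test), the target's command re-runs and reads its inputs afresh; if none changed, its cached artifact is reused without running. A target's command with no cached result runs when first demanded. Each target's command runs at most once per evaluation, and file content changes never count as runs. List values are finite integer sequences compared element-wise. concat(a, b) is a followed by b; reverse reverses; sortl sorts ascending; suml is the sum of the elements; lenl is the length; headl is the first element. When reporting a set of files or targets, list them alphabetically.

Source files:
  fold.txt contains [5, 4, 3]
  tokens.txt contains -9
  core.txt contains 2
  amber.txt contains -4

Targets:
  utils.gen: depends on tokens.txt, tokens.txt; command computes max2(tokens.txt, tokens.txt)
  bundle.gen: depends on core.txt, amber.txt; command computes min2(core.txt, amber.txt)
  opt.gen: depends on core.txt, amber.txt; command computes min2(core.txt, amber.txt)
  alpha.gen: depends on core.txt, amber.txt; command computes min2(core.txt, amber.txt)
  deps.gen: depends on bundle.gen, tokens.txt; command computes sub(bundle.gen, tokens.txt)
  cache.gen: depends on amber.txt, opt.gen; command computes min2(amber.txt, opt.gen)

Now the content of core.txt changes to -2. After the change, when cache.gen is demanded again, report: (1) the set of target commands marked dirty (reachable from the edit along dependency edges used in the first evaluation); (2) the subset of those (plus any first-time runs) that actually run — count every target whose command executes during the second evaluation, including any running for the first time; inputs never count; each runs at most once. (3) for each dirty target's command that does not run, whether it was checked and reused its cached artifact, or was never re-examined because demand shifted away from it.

First evaluation (everything demanded from the output):
  opt.gen = min2(2, -4) = -4
  cache.gen = min2(-4, -4) = -4

Propagation after the edit:
  opt.gen: runs — core.txt 2->-2; result -4 (same value as before).
  cache.gen: checked — values it read are unchanged (amber.txt unchanged, opt.gen unchanged); reused cached -4 without running.

Key observation: the change is absorbed at opt.gen — it re-runs but produces the same value, and the output's value is unchanged.

Marked dirty: cache.gen, opt.gen.
Target commands that run: opt.gen — 1 in total.
Checked but reused from cache: cache.gen.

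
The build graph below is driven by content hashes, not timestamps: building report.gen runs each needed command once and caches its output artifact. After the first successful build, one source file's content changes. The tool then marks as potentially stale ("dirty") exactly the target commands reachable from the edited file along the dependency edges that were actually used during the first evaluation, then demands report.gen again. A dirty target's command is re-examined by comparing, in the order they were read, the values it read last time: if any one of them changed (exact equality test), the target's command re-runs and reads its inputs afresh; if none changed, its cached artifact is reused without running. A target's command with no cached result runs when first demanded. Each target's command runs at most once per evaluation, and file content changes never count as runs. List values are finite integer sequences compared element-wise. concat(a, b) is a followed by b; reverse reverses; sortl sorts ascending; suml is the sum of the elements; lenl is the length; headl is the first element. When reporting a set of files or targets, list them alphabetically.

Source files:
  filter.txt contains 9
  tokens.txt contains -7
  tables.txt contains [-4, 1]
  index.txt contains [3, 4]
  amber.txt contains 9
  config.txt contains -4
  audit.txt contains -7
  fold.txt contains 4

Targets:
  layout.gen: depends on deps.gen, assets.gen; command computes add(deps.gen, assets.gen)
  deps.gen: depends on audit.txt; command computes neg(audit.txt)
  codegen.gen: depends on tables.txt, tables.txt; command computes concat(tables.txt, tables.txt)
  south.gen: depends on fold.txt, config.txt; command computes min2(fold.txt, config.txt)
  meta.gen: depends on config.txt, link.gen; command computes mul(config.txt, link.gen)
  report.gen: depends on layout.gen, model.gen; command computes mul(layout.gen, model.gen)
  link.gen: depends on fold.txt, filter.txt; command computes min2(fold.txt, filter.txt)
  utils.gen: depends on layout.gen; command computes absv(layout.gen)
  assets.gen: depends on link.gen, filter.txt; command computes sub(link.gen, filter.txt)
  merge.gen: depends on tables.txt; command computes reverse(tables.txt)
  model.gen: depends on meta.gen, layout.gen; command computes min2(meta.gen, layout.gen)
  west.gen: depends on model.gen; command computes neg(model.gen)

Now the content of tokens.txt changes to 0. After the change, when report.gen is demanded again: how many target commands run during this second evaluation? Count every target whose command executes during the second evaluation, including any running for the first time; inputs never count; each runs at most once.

Run set: none (0 run).
The important point: nothing the output needs ever reads tokens.txt, so the edit is invisible to it.

Initial pass — values computed on the first demand:
  deps.gen = neg(-7) = 7
  link.gen = min2(4, 9) = 4
  assets.gen = sub(4, 9) = -5
  layout.gen = add(7, -5) = 2
  meta.gen = mul(-4, 4) = -16
  model.gen = min2(-16, 2) = -16
  report.gen = mul(2, -16) = -32

Second demand — change propagation:
  no demanded computation ever read tokens.txt, so the edit dirties nothing and nothing runs.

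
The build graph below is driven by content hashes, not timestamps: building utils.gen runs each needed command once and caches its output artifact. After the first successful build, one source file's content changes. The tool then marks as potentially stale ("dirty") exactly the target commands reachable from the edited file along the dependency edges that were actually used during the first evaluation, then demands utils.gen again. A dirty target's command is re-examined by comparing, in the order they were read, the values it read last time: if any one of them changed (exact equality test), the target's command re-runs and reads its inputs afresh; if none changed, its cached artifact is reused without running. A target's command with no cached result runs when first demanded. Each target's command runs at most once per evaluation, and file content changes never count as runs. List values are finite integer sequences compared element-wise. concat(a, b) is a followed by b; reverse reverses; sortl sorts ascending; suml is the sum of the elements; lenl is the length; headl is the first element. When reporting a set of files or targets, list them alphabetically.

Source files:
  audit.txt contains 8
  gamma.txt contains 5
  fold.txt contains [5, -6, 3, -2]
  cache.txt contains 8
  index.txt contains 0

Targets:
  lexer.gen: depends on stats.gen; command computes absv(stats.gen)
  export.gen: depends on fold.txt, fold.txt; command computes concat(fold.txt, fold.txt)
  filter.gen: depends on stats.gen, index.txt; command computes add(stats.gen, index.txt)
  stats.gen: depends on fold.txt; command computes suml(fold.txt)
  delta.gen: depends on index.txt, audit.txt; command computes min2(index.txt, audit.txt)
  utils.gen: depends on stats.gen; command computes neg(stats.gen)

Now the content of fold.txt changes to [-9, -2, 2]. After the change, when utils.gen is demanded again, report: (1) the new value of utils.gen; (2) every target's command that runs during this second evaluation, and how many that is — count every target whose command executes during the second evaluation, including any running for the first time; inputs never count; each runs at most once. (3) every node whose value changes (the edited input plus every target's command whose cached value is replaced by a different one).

Initial pass — values computed on the first demand:
  stats.gen = suml([5, -6, 3, -2]) = 0
  utils.gen = neg(0) = 0

Second demand — change propagation:
  stats.gen: re-runs because fold.txt [5, -6, 3, -2]->[-9, -2, 2]; new result -9.
  utils.gen: re-runs because stats.gen 0->-9; new result 9.

utils.gen now evaluates to 9.
Run set: stats.gen, utils.gen (2 run).
Changed values: fold.txt, stats.gen, utils.gen.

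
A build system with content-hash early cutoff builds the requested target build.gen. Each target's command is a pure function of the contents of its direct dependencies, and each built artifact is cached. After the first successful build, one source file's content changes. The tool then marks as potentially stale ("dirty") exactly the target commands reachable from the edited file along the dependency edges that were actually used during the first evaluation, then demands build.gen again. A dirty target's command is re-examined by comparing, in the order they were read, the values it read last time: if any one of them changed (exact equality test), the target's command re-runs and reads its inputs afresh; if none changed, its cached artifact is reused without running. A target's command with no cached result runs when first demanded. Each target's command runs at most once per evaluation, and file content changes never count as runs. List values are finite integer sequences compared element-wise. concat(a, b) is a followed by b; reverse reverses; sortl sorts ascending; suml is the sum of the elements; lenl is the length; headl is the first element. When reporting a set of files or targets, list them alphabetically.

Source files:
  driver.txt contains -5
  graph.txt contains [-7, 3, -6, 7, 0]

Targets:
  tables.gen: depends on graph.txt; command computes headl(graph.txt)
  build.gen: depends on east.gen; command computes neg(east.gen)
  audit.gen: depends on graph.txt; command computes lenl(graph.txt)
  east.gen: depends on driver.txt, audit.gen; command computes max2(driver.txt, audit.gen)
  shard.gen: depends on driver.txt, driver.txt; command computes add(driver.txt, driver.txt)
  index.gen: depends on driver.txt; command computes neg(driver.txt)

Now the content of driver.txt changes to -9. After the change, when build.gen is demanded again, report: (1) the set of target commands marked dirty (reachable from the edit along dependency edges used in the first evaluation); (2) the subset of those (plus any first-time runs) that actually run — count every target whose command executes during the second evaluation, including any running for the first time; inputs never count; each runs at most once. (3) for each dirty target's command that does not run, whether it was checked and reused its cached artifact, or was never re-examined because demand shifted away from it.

First evaluation (everything demanded from the output):
  audit.gen = lenl([-7, 3, -6, 7, 0]) = 5
  east.gen = max2(-5, 5) = 5
  build.gen = neg(5) = -5

Propagation after the edit:
  east.gen: runs — driver.txt -5->-9; result 5 (same value as before).
  build.gen: checked — values it read are unchanged (east.gen unchanged); reused cached -5 without running.

Key observation: the change is absorbed at east.gen — it re-runs but produces the same value, and the output's value is unchanged.

Marked dirty: build.gen, east.gen.
Target commands that run: east.gen — 1 in total.
Checked but reused from cache: build.gen.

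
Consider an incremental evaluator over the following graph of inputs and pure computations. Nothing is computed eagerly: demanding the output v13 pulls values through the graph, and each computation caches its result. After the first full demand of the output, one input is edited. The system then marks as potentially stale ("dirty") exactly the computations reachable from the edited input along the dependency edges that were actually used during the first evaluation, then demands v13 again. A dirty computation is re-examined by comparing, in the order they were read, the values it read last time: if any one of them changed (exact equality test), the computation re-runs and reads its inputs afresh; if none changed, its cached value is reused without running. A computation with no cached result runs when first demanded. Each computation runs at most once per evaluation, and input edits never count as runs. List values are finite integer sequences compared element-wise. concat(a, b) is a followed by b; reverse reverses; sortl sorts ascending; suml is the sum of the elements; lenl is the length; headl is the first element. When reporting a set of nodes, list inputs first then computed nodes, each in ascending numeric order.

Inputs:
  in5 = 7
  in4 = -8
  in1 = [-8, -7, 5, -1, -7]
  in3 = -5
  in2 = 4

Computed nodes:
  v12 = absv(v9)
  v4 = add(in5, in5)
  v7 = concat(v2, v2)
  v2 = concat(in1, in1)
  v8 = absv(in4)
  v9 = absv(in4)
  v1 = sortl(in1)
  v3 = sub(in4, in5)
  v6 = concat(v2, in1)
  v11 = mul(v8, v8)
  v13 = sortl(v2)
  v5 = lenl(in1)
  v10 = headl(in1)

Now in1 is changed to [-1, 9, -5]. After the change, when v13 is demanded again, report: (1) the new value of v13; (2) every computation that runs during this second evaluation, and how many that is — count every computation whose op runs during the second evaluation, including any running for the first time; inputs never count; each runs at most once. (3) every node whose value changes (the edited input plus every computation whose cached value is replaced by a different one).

v13 now evaluates to [-5, -5, -1, -1, 9, 9].
Run set: v2, v13 (2 run).
Changed values: in1, v2, v13.

Initial pass — values computed on the first demand:
  v2 = concat([-8, -7, 5, -1, -7], [-8, -7, 5, -1, -7]) = [-8, -7, 5, -1, -7, -8, -7, 5, -1, -7]
  v13 = sortl([-8, -7, 5, -1, -7, -8, -7, 5, -1, -7]) = [-8, -8, -7, -7, -7, -7, -1, -1, 5, 5]

Second demand — change propagation:
  v2: re-runs because in1 [-8, -7, 5, -1, -7]->[-1, 9, -5]; in1 [-8, -7, 5, -1, -7]->[-1, 9, -5]; new result [-1, 9, -5, -1, 9, -5].
  v13: re-runs because v2 [-8, -7, 5, -1, -7, -8, -7, 5, -1, -7]->[-1, 9, -5, -1, 9, -5]; new result [-5, -5, -1, -1, 9, 9].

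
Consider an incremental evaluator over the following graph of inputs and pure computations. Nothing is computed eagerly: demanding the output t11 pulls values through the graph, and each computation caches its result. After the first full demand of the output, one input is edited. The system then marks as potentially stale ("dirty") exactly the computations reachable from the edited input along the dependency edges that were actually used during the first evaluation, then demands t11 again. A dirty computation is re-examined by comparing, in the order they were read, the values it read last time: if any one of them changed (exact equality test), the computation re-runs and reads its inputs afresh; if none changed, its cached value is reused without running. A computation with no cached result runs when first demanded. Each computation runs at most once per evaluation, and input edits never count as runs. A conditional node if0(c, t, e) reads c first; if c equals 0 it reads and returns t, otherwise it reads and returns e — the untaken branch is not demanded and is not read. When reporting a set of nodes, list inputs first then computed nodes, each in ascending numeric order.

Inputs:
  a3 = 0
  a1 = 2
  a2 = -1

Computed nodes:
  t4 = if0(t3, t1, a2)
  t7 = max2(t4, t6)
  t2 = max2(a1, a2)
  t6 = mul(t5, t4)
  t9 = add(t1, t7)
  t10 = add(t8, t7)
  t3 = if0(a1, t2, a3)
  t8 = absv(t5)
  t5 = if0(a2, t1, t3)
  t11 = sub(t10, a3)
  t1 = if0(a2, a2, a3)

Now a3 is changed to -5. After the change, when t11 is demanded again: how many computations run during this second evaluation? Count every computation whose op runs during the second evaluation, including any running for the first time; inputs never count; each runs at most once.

Run set: t3, t4, t5, t6, t7, t8, t10, t11 (8 run).
The important point: the flipped condition redirects demand; t1 is left stale, never re-checked.

Initial pass — values computed on the first demand:
  t1 = if0(a2=-1 -> else branch a3) = 0
  t3 = if0(a1=2 -> else branch a3) = 0
  t4 = if0(t3=0 -> then branch t1) = 0
  t5 = if0(a2=-1 -> else branch t3) = 0
  t6 = mul(0, 0) = 0
  t7 = max2(0, 0) = 0
  t8 = absv(0) = 0
  t10 = add(0, 0) = 0
  t11 = sub(0, 0) = 0

Second demand — change propagation:
  t1: dirty yet unreached — the second evaluation never asks for it.
  t3: re-runs because a3 0->-5; new result -5.
  t4: re-runs because t3 0->-5; new result -1.
  t5: re-runs because t3 0->-5; new result -5.
  t6: re-runs because t5 0->-5; t4 0->-1; new result 5.
  t7: re-runs because t4 0->-1; t6 0->5; new result 5.
  t8: re-runs because t5 0->-5; new result 5.
  t10: re-runs because t8 0->5; t7 0->5; new result 10.
  t11: re-runs because t10 0->10; a3 0->-5; new result 15.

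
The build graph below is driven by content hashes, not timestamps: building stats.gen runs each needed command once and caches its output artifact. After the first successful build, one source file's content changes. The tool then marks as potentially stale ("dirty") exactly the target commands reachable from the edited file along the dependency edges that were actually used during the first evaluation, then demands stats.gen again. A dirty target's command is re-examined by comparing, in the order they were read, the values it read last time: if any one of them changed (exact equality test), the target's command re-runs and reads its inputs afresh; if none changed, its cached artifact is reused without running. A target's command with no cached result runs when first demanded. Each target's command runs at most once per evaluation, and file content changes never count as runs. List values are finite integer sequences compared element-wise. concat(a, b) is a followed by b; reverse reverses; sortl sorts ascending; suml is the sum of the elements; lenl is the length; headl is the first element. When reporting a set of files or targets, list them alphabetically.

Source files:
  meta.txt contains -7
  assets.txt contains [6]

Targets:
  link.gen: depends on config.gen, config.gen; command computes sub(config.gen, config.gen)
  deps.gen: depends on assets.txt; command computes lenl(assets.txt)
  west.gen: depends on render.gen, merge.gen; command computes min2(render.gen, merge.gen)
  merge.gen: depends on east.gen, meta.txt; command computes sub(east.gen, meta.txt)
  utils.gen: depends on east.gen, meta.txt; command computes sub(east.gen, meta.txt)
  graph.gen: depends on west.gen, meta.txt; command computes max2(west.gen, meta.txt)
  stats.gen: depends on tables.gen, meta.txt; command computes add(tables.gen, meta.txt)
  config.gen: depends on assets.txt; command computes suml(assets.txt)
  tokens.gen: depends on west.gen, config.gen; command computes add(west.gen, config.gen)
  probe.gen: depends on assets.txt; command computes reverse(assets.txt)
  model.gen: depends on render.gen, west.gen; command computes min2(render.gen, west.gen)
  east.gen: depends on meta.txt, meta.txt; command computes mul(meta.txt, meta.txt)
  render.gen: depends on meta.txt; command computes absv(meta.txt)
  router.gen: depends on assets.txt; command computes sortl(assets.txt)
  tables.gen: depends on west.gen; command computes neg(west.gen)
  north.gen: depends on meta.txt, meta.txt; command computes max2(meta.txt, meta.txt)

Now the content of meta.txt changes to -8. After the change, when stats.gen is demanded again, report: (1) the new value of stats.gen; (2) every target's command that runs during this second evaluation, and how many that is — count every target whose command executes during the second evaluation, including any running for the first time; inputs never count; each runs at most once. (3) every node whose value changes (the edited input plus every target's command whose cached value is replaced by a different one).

stats.gen now evaluates to -16.
Run set: east.gen, merge.gen, render.gen, stats.gen, tables.gen, west.gen (6 run).
Changed values: east.gen, merge.gen, meta.txt, render.gen, stats.gen, tables.gen, west.gen.

Initial pass — values computed on the first demand:
  east.gen = mul(-7, -7) = 49
  merge.gen = sub(49, -7) = 56
  render.gen = absv(-7) = 7
  west.gen = min2(7, 56) = 7
  tables.gen = neg(7) = -7
  stats.gen = add(-7, -7) = -14

Second demand — change propagation:
  east.gen: re-runs because meta.txt -7->-8; meta.txt -7->-8; new result 64.
  merge.gen: re-runs because east.gen 49->64; meta.txt -7->-8; new result 72.
  render.gen: re-runs because meta.txt -7->-8; new result 8.
  west.gen: re-runs because render.gen 7->8; merge.gen 56->72; new result 8.
  tables.gen: re-runs because west.gen 7->8; new result -8.
  stats.gen: re-runs because tables.gen -7->-8; meta.txt -7->-8; new result -16.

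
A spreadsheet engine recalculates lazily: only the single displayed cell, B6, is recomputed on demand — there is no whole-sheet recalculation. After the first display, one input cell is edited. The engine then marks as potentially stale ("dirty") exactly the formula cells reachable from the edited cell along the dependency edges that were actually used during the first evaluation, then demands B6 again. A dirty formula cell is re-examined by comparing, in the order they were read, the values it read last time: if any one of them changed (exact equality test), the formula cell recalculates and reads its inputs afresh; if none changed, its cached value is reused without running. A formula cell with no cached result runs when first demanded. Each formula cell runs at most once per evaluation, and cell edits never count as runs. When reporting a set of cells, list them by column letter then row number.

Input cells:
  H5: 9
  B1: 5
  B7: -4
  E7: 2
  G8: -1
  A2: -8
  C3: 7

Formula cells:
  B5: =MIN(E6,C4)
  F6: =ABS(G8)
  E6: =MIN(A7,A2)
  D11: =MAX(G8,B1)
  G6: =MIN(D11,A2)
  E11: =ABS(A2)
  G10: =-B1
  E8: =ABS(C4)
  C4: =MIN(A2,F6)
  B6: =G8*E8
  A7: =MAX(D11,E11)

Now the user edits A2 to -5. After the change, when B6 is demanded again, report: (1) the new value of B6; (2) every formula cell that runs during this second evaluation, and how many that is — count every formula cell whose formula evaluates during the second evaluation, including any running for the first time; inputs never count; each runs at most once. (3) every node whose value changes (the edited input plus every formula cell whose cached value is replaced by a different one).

First evaluation (everything demanded from the output):
  F6 = ABS(-1) = 1
  C4 = MIN(-8, 1) = -8
  E8 = ABS(-8) = 8
  B6 = -1 * 8 = -8

Propagation after the edit:
  C4: runs — A2 -8->-5; result -5.
  E8: runs — C4 -8->-5; result 5.
  B6: runs — E8 8->5; result -5.

New value of B6: -5.
Formula cells that run: B6, C4, E8 — 3 in total.
Values that change: A2, B6, C4, E8.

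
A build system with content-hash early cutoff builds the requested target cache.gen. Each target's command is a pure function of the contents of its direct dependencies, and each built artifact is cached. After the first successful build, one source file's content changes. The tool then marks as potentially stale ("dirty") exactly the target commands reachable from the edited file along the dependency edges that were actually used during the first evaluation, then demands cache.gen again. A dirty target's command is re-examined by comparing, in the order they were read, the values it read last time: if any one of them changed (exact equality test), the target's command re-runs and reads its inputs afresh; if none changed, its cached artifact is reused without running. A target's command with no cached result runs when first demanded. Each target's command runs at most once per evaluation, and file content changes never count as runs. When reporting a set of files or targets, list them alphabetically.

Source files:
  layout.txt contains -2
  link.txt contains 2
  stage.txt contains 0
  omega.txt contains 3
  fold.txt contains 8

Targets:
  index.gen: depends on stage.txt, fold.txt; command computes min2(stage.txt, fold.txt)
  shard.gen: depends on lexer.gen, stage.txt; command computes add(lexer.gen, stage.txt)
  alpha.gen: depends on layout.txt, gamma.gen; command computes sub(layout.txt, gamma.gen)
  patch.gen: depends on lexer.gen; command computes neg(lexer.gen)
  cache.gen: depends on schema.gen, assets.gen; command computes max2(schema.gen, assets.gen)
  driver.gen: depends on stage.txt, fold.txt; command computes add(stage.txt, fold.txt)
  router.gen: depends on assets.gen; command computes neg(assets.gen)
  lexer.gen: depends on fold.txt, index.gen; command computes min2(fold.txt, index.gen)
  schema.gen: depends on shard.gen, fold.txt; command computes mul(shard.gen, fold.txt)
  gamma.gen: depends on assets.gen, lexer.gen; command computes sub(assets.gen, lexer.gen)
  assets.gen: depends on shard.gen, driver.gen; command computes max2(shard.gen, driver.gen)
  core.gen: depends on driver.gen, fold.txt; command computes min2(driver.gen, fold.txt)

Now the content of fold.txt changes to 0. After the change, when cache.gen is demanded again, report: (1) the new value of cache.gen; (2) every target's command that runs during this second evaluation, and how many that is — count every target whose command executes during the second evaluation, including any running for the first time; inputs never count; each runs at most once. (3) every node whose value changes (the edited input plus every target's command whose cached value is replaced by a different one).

New value of cache.gen: 0.
Target commands that run: assets.gen, cache.gen, driver.gen, index.gen, lexer.gen, schema.gen — 6 in total.
Values that change: assets.gen, cache.gen, driver.gen, fold.txt.
Key observation: the cutoff stops propagation at shard.gen — its inputs' values are unchanged, so it reuses its cache.

First evaluation (everything demanded from the output):
  driver.gen = add(0, 8) = 8
  index.gen = min2(0, 8) = 0
  lexer.gen = min2(8, 0) = 0
  shard.gen = add(0, 0) = 0
  assets.gen = max2(0, 8) = 8
  schema.gen = mul(0, 8) = 0
  cache.gen = max2(0, 8) = 8

Propagation after the edit:
  driver.gen: runs — fold.txt 8->0; result 0.
  index.gen: runs — fold.txt 8->0; result 0 (same value as before).
  lexer.gen: runs — fold.txt 8->0; result 0 (same value as before).
  shard.gen: checked — values it read are unchanged (lexer.gen unchanged, stage.txt unchanged); reused cached 0 without running.
  assets.gen: runs — driver.gen 8->0; result 0.
  schema.gen: runs — fold.txt 8->0; result 0 (same value as before).
  cache.gen: runs — assets.gen 8->0; result 0.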